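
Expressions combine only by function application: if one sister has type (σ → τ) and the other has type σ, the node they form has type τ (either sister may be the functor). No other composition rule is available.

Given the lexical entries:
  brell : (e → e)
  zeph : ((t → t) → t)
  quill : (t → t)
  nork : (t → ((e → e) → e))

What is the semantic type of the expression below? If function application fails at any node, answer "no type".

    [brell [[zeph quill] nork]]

e

[zeph quill]: zeph is ((t → t) → t), quill is (t → t); result t.
[[zeph quill] nork]: nork is (t → ((e → e) → e)), [zeph quill] is t; result ((e → e) → e).
[brell [[zeph quill] nork]]: [[zeph quill] nork] is ((e → e) → e), brell is (e → e); result e.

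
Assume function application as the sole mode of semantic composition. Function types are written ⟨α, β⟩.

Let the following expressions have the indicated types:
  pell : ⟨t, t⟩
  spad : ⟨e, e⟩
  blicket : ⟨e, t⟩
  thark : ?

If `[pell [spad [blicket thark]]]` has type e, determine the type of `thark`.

At [pell [spad [blicket thark]]] (required: e): pell is ⟨t, t⟩, which is not a function with range e; hence [spad [blicket thark]] is the functor — type ⟨⟨t, t⟩, e⟩.
At [spad [blicket thark]] (required: ⟨⟨t, t⟩, e⟩): spad is ⟨e, e⟩, which is not a function with range ⟨⟨t, t⟩, e⟩; hence [blicket thark] is the functor — type ⟨⟨e, e⟩, ⟨⟨t, t⟩, e⟩⟩.
At [blicket thark] (required: ⟨⟨e, e⟩, ⟨⟨t, t⟩, e⟩⟩): blicket is ⟨e, t⟩, which is not a function with range ⟨⟨e, e⟩, ⟨⟨t, t⟩, e⟩⟩; hence thark is the functor — type ⟨⟨e, t⟩, ⟨⟨e, e⟩, ⟨⟨t, t⟩, e⟩⟩⟩.

⟨⟨e, t⟩, ⟨⟨e, e⟩, ⟨⟨t, t⟩, e⟩⟩⟩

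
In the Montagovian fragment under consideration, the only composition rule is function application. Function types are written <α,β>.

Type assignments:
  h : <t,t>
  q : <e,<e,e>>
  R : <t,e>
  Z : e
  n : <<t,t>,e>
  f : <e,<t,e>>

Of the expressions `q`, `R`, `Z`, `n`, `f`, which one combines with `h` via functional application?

n

q : <e,<e,e>> — h needs t; q needs e; neither fits.
R : <t,e> — h needs t; R needs t; neither fits.
Z : e — h needs t; Z needs nothing (atomic); neither fits.
n — combines: n : <<t,t>,e> takes h : <t,t> as argument, giving e.
f : <e,<t,e>> — h needs t; f needs e; neither fits.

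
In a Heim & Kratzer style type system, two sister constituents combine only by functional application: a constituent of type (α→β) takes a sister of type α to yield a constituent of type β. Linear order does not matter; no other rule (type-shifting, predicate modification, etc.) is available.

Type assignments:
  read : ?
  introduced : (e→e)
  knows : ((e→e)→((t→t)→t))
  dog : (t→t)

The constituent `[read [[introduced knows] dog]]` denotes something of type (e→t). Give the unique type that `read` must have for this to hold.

[read [[introduced knows] dog]] must have type (e→t). The sister [[introduced knows] dog] has type t; that is not a function onto (e→t), so read must be the functor, of type (t→(e→t)).

(t→(e→t))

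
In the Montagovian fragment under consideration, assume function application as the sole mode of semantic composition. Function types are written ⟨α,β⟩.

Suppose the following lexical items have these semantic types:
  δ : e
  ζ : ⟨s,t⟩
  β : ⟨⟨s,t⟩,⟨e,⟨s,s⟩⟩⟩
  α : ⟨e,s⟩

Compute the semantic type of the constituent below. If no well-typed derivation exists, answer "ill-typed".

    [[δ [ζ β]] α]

ill-typed

[ζ β] — β of type ⟨⟨s,t⟩,⟨e,⟨s,s⟩⟩⟩ combines with ζ of type ⟨s,t⟩: type ⟨e,⟨s,s⟩⟩.
[δ [ζ β]] — [ζ β] of type ⟨e,⟨s,s⟩⟩ combines with δ of type e: type ⟨s,s⟩.
At [[δ [ζ β]] α]: neither ⟨s,s⟩ nor ⟨e,s⟩ can take the other as argument; the node is ill-typed.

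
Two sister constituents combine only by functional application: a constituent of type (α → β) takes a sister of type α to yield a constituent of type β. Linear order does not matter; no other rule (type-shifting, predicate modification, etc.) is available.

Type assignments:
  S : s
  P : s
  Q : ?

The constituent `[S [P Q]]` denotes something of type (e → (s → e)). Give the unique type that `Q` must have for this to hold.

(s → (s → (e → (s → e))))

For [S [P Q]] to have type (e → (s → e)) with S of type s, [P Q] must be the function: [P Q] : (s → (e → (s → e))).
For [P Q] to have type (s → (e → (s → e))) with P of type s, Q must be the function: Q : (s → (s → (e → (s → e)))).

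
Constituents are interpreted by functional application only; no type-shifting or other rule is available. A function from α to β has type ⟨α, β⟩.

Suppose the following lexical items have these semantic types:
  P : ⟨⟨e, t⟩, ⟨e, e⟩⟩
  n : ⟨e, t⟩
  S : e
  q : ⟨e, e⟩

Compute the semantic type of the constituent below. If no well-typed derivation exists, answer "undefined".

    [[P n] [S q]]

e

[P n]: functor P : ⟨⟨e, t⟩, ⟨e, e⟩⟩, argument n : ⟨e, t⟩; result ⟨e, e⟩.
[S q]: functor q : ⟨e, e⟩, argument S : e; result e.
[[P n] [S q]]: functor [P n] : ⟨e, e⟩, argument [S q] : e; result e.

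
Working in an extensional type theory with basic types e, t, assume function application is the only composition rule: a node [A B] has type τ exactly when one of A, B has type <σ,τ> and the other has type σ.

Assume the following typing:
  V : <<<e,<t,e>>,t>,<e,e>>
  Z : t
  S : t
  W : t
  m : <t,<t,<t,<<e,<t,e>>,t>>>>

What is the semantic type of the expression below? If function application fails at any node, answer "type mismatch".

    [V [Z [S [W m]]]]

<e,e>

[W m]: functor m : <t,<t,<t,<<e,<t,e>>,t>>>>, argument W : t; result <t,<t,<<e,<t,e>>,t>>>.
[S [W m]]: functor [W m] : <t,<t,<<e,<t,e>>,t>>>, argument S : t; result <t,<<e,<t,e>>,t>>.
[Z [S [W m]]]: functor [S [W m]] : <t,<<e,<t,e>>,t>>, argument Z : t; result <<e,<t,e>>,t>.
[V [Z [S [W m]]]]: functor V : <<<e,<t,e>>,t>,<e,e>>, argument [Z [S [W m]]] : <<e,<t,e>>,t>; result <e,e>.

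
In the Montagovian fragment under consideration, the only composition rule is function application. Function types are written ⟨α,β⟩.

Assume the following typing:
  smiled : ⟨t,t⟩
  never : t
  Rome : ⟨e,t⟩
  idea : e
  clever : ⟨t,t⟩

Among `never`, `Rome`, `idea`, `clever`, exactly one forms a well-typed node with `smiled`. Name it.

never

never — combines: smiled : ⟨t,t⟩ takes never : t as argument, giving t.
Rome : ⟨e,t⟩ — no; smiled wants t, and Rome wants e.
idea : e — no; smiled wants t, and idea wants nothing (atomic).
clever : ⟨t,t⟩ — no; smiled wants t, and clever wants t.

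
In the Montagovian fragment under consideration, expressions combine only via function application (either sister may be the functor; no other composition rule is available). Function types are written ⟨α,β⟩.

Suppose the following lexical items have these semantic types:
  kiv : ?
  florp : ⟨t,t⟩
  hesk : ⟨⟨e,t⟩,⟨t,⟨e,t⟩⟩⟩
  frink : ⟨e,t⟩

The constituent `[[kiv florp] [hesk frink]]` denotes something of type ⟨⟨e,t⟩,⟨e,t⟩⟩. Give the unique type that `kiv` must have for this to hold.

⟨⟨t,t⟩,⟨⟨t,⟨e,t⟩⟩,⟨⟨e,t⟩,⟨e,t⟩⟩⟩⟩

For [[kiv florp] [hesk frink]] to have type ⟨⟨e,t⟩,⟨e,t⟩⟩ with [hesk frink] of type ⟨t,⟨e,t⟩⟩, [kiv florp] must be the function: [kiv florp] : ⟨⟨t,⟨e,t⟩⟩,⟨⟨e,t⟩,⟨e,t⟩⟩⟩.
For [kiv florp] to have type ⟨⟨t,⟨e,t⟩⟩,⟨⟨e,t⟩,⟨e,t⟩⟩⟩ with florp of type ⟨t,t⟩, kiv must be the function: kiv : ⟨⟨t,t⟩,⟨⟨t,⟨e,t⟩⟩,⟨⟨e,t⟩,⟨e,t⟩⟩⟩⟩.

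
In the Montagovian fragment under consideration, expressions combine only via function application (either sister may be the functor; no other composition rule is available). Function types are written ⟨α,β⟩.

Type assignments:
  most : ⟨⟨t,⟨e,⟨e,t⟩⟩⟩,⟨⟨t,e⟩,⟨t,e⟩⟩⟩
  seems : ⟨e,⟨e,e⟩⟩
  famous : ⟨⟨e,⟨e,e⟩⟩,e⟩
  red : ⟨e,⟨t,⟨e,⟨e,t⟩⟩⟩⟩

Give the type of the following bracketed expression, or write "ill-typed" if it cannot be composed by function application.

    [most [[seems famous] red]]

[seems famous] — famous of type ⟨⟨e,⟨e,e⟩⟩,e⟩ combines with seems of type ⟨e,⟨e,e⟩⟩: type e.
[[seems famous] red] — red of type ⟨e,⟨t,⟨e,⟨e,t⟩⟩⟩⟩ combines with [seems famous] of type e: type ⟨t,⟨e,⟨e,t⟩⟩⟩.
[most [[seems famous] red]] — most of type ⟨⟨t,⟨e,⟨e,t⟩⟩⟩,⟨⟨t,e⟩,⟨t,e⟩⟩⟩ combines with [[seems famous] red] of type ⟨t,⟨e,⟨e,t⟩⟩⟩: type ⟨⟨t,e⟩,⟨t,e⟩⟩.

⟨⟨t,e⟩,⟨t,e⟩⟩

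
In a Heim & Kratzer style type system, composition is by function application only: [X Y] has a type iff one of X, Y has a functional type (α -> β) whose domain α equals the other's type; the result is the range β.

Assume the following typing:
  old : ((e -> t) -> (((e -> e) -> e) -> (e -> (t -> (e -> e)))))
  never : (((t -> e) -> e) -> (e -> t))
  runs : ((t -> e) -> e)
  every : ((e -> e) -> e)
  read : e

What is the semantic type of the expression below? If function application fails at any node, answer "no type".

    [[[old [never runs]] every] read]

[never runs]: never is (((t -> e) -> e) -> (e -> t)), runs is ((t -> e) -> e); result (e -> t).
[old [never runs]]: old is ((e -> t) -> (((e -> e) -> e) -> (e -> (t -> (e -> e))))), [never runs] is (e -> t); result (((e -> e) -> e) -> (e -> (t -> (e -> e)))).
[[old [never runs]] every]: [old [never runs]] is (((e -> e) -> e) -> (e -> (t -> (e -> e)))), every is ((e -> e) -> e); result (e -> (t -> (e -> e))).
[[[old [never runs]] every] read]: [[old [never runs]] every] is (e -> (t -> (e -> e))), read is e; result (t -> (e -> e)).

(t -> (e -> e))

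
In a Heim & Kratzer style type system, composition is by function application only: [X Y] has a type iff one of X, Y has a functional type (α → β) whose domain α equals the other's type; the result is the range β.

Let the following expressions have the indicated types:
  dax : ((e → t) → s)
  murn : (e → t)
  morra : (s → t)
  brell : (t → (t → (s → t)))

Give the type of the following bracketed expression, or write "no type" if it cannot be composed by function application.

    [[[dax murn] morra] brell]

(t → (s → t))

[dax murn]: ((e → t) → s) applied to (e → t) yields s.
[[dax murn] morra]: (s → t) applied to s yields t.
[[[dax murn] morra] brell]: (t → (t → (s → t))) applied to t yields (t → (s → t)).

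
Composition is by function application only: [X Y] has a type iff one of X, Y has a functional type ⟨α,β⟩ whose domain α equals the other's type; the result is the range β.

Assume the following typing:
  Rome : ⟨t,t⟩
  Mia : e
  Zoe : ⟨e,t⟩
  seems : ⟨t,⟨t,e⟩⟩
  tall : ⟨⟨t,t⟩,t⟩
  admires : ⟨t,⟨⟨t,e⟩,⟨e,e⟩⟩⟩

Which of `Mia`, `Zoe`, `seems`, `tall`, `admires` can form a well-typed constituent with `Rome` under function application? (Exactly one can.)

tall

Mia : e — Rome needs t; Mia needs nothing (atomic); neither fits.
Zoe : ⟨e,t⟩ — Rome needs t; Zoe needs e; neither fits.
seems : ⟨t,⟨t,e⟩⟩ — Rome needs t; seems needs t; neither fits.
tall — combines: tall : ⟨⟨t,t⟩,t⟩ takes Rome : ⟨t,t⟩ as argument, giving t.
admires : ⟨t,⟨⟨t,e⟩,⟨e,e⟩⟩⟩ — Rome needs t; admires needs t; neither fits.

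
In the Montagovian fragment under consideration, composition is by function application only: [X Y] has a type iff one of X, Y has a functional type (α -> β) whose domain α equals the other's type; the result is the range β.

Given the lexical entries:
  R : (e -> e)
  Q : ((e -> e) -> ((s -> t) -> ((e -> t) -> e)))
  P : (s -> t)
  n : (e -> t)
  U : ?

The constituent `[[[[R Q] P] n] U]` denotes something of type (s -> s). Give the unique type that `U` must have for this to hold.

(e -> (s -> s))

[[[[R Q] P] n] U] is required to be (s -> s). [[[R Q] P] n] : e cannot yield (s -> s) as functor, so U : (e -> (s -> s)).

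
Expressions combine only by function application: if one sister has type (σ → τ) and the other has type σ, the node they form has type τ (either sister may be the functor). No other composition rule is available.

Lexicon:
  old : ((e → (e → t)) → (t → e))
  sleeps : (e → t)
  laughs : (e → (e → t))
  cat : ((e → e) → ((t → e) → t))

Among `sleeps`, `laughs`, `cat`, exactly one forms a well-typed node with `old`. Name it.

sleeps : (e → t) — neither side's domain matches the other.
laughs — combines: old : ((e → (e → t)) → (t → e)) takes laughs : (e → (e → t)) as argument, giving (t → e).
cat : ((e → e) → ((t → e) → t)) — neither side's domain matches the other.

laughs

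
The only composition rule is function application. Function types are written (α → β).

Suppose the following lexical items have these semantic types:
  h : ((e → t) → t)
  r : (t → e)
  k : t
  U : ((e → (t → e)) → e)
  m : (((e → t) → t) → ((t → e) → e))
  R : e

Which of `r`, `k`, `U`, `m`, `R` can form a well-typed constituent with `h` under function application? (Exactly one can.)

m

r : (t → e) — no; h wants (e → t), and r wants t.
k : t — no; h wants (e → t), and k wants nothing (atomic).
U : ((e → (t → e)) → e) — no; h wants (e → t), and U wants (e → (t → e)).
m — combines: m : (((e → t) → t) → ((t → e) → e)) takes h : ((e → t) → t) as argument, giving ((t → e) → e).
R : e — no; h wants (e → t), and R wants nothing (atomic).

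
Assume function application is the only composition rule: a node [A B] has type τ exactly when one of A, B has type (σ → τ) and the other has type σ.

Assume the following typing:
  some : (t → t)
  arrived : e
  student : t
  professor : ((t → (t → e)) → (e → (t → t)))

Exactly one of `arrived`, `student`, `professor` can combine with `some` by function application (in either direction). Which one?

arrived : e — some needs t; arrived needs nothing (atomic); neither fits.
student — combines: some : (t → t) takes student : t as argument, giving t.
professor : ((t → (t → e)) → (e → (t → t))) — some needs t; professor needs (t → (t → e)); neither fits.

student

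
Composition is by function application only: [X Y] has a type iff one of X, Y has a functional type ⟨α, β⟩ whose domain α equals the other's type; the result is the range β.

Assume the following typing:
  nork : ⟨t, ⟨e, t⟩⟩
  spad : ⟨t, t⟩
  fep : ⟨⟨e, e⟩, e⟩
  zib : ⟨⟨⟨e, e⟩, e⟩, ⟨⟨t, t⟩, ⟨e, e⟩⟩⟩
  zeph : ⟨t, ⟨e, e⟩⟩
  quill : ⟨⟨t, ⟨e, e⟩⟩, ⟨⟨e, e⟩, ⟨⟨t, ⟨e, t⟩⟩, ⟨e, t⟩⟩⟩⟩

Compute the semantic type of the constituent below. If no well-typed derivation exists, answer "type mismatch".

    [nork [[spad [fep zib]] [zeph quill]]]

[fep zib] — zib of type ⟨⟨⟨e, e⟩, e⟩, ⟨⟨t, t⟩, ⟨e, e⟩⟩⟩ combines with fep of type ⟨⟨e, e⟩, e⟩: type ⟨⟨t, t⟩, ⟨e, e⟩⟩.
[spad [fep zib]] — [fep zib] of type ⟨⟨t, t⟩, ⟨e, e⟩⟩ combines with spad of type ⟨t, t⟩: type ⟨e, e⟩.
[zeph quill] — quill of type ⟨⟨t, ⟨e, e⟩⟩, ⟨⟨e, e⟩, ⟨⟨t, ⟨e, t⟩⟩, ⟨e, t⟩⟩⟩⟩ combines with zeph of type ⟨t, ⟨e, e⟩⟩: type ⟨⟨e, e⟩, ⟨⟨t, ⟨e, t⟩⟩, ⟨e, t⟩⟩⟩.
[[spad [fep zib]] [zeph quill]] — [zeph quill] of type ⟨⟨e, e⟩, ⟨⟨t, ⟨e, t⟩⟩, ⟨e, t⟩⟩⟩ combines with [spad [fep zib]] of type ⟨e, e⟩: type ⟨⟨t, ⟨e, t⟩⟩, ⟨e, t⟩⟩.
[nork [[spad [fep zib]] [zeph quill]]] — [[spad [fep zib]] [zeph quill]] of type ⟨⟨t, ⟨e, t⟩⟩, ⟨e, t⟩⟩ combines with nork of type ⟨t, ⟨e, t⟩⟩: type ⟨e, t⟩.

⟨e, t⟩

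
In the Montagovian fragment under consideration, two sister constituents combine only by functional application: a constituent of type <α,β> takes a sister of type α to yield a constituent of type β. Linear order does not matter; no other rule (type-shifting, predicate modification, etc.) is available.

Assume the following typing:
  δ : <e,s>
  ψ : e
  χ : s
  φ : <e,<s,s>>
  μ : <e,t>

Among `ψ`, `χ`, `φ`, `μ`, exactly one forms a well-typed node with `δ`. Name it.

ψ — combines: δ : <e,s> takes ψ : e as argument, giving s.
χ : s — δ needs e; χ needs nothing (atomic); neither fits.
φ : <e,<s,s>> — δ needs e; φ needs e; neither fits.
μ : <e,t> — δ needs e; μ needs e; neither fits.

ψ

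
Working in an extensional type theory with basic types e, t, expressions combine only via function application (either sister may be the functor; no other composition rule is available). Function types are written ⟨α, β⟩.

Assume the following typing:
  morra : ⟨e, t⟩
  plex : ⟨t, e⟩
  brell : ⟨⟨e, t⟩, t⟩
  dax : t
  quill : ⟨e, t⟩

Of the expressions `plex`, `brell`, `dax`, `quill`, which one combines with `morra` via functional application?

plex : ⟨t, e⟩ — neither side's domain matches the other.
brell — combines: brell : ⟨⟨e, t⟩, t⟩ takes morra : ⟨e, t⟩ as argument, giving t.
dax : t — neither side's domain matches the other.
quill : ⟨e, t⟩ — neither side's domain matches the other.

brell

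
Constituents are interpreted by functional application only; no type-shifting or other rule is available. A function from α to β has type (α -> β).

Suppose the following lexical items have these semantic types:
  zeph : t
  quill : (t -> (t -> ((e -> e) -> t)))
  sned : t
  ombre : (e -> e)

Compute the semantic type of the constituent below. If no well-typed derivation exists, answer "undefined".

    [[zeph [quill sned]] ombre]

[quill sned]: quill is (t -> (t -> ((e -> e) -> t))), sned is t; result (t -> ((e -> e) -> t)).
[zeph [quill sned]]: [quill sned] is (t -> ((e -> e) -> t)), zeph is t; result ((e -> e) -> t).
[[zeph [quill sned]] ombre]: [zeph [quill sned]] is ((e -> e) -> t), ombre is (e -> e); result t.

t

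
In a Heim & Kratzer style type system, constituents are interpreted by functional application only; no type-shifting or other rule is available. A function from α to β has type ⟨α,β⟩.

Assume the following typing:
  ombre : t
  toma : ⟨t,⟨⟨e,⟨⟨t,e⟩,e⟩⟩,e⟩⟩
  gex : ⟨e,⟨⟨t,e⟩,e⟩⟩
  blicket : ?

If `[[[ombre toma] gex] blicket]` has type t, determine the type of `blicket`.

⟨e,t⟩

[[[ombre toma] gex] blicket] is required to be t. [[ombre toma] gex] : e cannot yield t as functor, so blicket : ⟨e,t⟩.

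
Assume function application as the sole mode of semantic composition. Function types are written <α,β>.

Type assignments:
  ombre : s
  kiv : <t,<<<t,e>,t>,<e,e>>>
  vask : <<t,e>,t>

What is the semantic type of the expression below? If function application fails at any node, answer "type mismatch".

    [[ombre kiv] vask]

type mismatch

[ombre kiv]: s with <t,<<<t,e>,t>,<e,e>>> — neither is a function whose domain matches the other; composition fails here.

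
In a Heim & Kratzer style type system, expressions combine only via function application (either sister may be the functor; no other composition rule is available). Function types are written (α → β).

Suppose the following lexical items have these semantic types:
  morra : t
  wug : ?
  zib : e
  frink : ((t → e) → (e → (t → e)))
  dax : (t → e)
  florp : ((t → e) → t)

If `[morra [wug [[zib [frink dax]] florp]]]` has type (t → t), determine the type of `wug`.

(t → (t → (t → t)))

[morra [wug [[zib [frink dax]] florp]]] must have type (t → t). The sister morra has type t; that is not a function onto (t → t), so [wug [[zib [frink dax]] florp]] must be the functor, of type (t → (t → t)).
[wug [[zib [frink dax]] florp]] must have type (t → (t → t)). The sister [[zib [frink dax]] florp] has type t; that is not a function onto (t → (t → t)), so wug must be the functor, of type (t → (t → (t → t))).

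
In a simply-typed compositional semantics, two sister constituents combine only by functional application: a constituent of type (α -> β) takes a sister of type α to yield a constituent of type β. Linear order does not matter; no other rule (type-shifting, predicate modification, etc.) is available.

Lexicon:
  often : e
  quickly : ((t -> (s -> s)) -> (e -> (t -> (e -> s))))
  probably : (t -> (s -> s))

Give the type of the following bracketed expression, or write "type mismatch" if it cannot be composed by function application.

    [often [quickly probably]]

[quickly probably] — quickly of type ((t -> (s -> s)) -> (e -> (t -> (e -> s)))) combines with probably of type (t -> (s -> s)): type (e -> (t -> (e -> s))).
[often [quickly probably]] — [quickly probably] of type (e -> (t -> (e -> s))) combines with often of type e: type (t -> (e -> s)).

(t -> (e -> s))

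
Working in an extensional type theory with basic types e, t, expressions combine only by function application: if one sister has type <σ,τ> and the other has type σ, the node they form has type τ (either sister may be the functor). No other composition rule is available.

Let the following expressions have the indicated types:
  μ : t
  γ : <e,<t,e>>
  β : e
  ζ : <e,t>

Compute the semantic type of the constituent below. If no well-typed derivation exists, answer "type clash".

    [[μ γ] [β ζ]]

[μ γ]: t with <e,<t,e>> — neither is a function whose domain matches the other; composition fails here.

type clash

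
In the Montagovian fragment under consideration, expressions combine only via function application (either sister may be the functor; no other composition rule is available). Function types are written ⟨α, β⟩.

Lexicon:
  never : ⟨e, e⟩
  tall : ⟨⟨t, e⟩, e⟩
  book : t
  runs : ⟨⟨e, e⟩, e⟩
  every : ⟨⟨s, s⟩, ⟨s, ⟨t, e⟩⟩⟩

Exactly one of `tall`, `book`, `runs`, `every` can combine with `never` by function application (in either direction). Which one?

runs

tall : ⟨⟨t, e⟩, e⟩ — neither side's domain matches the other.
book : t — neither side's domain matches the other.
runs — combines: runs : ⟨⟨e, e⟩, e⟩ takes never : ⟨e, e⟩ as argument, giving e.
every : ⟨⟨s, s⟩, ⟨s, ⟨t, e⟩⟩⟩ — neither side's domain matches the other.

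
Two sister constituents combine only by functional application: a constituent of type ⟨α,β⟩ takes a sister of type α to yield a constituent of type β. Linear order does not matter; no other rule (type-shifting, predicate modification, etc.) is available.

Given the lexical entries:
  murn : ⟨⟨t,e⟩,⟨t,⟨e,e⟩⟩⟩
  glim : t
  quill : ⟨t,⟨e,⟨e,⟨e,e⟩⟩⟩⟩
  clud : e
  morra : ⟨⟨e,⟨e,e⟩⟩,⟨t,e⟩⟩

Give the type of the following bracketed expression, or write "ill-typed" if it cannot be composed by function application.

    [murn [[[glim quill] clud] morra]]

⟨t,⟨e,e⟩⟩

[glim quill] — quill of type ⟨t,⟨e,⟨e,⟨e,e⟩⟩⟩⟩ combines with glim of type t: type ⟨e,⟨e,⟨e,e⟩⟩⟩.
[[glim quill] clud] — [glim quill] of type ⟨e,⟨e,⟨e,e⟩⟩⟩ combines with clud of type e: type ⟨e,⟨e,e⟩⟩.
[[[glim quill] clud] morra] — morra of type ⟨⟨e,⟨e,e⟩⟩,⟨t,e⟩⟩ combines with [[glim quill] clud] of type ⟨e,⟨e,e⟩⟩: type ⟨t,e⟩.
[murn [[[glim quill] clud] morra]] — murn of type ⟨⟨t,e⟩,⟨t,⟨e,e⟩⟩⟩ combines with [[[glim quill] clud] morra] of type ⟨t,e⟩: type ⟨t,⟨e,e⟩⟩.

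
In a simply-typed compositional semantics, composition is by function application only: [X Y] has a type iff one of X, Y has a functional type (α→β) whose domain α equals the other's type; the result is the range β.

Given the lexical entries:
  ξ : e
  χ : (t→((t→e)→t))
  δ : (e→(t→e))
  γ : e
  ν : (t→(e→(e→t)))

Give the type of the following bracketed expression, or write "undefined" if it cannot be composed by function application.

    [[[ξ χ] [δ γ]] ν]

[ξ χ]: e with (t→((t→e)→t)) — neither is a function whose domain matches the other; composition fails here.

undefined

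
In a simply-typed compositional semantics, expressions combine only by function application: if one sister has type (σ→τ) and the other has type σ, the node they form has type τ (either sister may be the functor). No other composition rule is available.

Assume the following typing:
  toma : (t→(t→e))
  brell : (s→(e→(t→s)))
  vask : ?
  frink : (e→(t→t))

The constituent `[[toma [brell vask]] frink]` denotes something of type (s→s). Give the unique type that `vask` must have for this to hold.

For [[toma [brell vask]] frink] to have type (s→s) with frink of type (e→(t→t)), [toma [brell vask]] must be the function: [toma [brell vask]] : ((e→(t→t))→(s→s)).
For [toma [brell vask]] to have type ((e→(t→t))→(s→s)) with toma of type (t→(t→e)), [brell vask] must be the function: [brell vask] : ((t→(t→e))→((e→(t→t))→(s→s))).
For [brell vask] to have type ((t→(t→e))→((e→(t→t))→(s→s))) with brell of type (s→(e→(t→s))), vask must be the function: vask : ((s→(e→(t→s)))→((t→(t→e))→((e→(t→t))→(s→s)))).

((s→(e→(t→s)))→((t→(t→e))→((e→(t→t))→(s→s))))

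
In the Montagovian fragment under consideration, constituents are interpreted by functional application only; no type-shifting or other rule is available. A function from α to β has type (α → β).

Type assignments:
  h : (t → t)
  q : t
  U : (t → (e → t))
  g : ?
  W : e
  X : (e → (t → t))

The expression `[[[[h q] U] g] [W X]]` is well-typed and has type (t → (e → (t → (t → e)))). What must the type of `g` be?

((e → t) → ((t → t) → (t → (e → (t → (t → e))))))

[[[[h q] U] g] [W X]] is required to be (t → (e → (t → (t → e)))). [W X] : (t → t) cannot yield (t → (e → (t → (t → e)))) as functor, so [[[h q] U] g] : ((t → t) → (t → (e → (t → (t → e))))).
[[[h q] U] g] is required to be ((t → t) → (t → (e → (t → (t → e))))). [[h q] U] : (e → t) cannot yield ((t → t) → (t → (e → (t → (t → e))))) as functor, so g : ((e → t) → ((t → t) → (t → (e → (t → (t → e)))))).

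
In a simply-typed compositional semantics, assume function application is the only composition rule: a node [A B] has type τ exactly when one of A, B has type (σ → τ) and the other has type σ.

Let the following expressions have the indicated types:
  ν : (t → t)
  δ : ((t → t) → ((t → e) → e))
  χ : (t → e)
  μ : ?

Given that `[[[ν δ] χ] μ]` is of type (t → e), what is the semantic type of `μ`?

(e → (t → e))

[[[ν δ] χ] μ] is required to be (t → e). [[ν δ] χ] : e cannot yield (t → e) as functor, so μ : (e → (t → e)).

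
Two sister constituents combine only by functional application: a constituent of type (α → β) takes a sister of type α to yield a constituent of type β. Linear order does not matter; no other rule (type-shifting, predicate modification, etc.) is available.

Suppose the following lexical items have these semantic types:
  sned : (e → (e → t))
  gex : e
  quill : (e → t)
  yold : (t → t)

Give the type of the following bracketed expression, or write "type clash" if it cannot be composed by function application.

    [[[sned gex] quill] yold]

type clash

[sned gex] — sned of type (e → (e → t)) combines with gex of type e: type (e → t).
At [[sned gex] quill]: neither (e → t) nor (e → t) can take the other as argument; the node is ill-typed.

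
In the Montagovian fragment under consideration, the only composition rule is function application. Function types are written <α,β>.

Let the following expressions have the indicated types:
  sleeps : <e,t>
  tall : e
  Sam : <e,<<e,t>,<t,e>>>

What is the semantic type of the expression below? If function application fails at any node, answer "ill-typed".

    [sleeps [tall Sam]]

<t,e>

At [tall Sam], Sam : <e,<<e,t>,<t,e>>> takes tall : e, giving <<e,t>,<t,e>>.
At [sleeps [tall Sam]], [tall Sam] : <<e,t>,<t,e>> takes sleeps : <e,t>, giving <t,e>.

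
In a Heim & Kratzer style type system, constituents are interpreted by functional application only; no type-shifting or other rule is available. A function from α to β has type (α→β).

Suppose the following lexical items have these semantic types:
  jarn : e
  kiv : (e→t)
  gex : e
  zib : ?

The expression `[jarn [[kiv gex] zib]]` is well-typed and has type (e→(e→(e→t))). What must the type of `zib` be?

At [jarn [[kiv gex] zib]] (required: (e→(e→(e→t)))): jarn is e, which is not a function with range (e→(e→(e→t))); hence [[kiv gex] zib] is the functor — type (e→(e→(e→(e→t)))).
At [[kiv gex] zib] (required: (e→(e→(e→(e→t))))): [kiv gex] is t, which is not a function with range (e→(e→(e→(e→t)))); hence zib is the functor — type (t→(e→(e→(e→(e→t))))).

(t→(e→(e→(e→(e→t)))))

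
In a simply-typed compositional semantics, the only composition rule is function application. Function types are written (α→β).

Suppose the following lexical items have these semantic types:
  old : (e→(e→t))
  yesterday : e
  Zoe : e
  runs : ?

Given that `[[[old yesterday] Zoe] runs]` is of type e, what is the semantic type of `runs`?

[[[old yesterday] Zoe] runs] must have type e. The sister [[old yesterday] Zoe] has type t; that is not a function onto e, so runs must be the functor, of type (t→e).

(t→e)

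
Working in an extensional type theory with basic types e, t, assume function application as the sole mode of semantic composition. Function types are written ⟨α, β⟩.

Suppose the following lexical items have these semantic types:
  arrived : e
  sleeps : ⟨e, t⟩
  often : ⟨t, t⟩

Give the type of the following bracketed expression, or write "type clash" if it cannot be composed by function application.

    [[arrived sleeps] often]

t

[arrived sleeps]: functor sleeps : ⟨e, t⟩, argument arrived : e; result t.
[[arrived sleeps] often]: functor often : ⟨t, t⟩, argument [arrived sleeps] : t; result t.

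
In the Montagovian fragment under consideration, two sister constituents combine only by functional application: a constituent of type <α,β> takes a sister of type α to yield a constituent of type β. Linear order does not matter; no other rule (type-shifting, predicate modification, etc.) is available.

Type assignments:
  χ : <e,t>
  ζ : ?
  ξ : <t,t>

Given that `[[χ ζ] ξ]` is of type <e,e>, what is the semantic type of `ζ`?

<<e,t>,<<t,t>,<e,e>>>

At [[χ ζ] ξ] (required: <e,e>): ξ is <t,t>, which is not a function with range <e,e>; hence [χ ζ] is the functor — type <<t,t>,<e,e>>.
At [χ ζ] (required: <<t,t>,<e,e>>): χ is <e,t>, which is not a function with range <<t,t>,<e,e>>; hence ζ is the functor — type <<e,t>,<<t,t>,<e,e>>>.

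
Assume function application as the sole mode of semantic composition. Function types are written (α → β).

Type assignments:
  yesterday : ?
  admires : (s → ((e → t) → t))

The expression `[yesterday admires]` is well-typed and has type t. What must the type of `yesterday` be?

At [yesterday admires] (required: t): admires is (s → ((e → t) → t)), which is not a function with range t; hence yesterday is the functor — type ((s → ((e → t) → t)) → t).

((s → ((e → t) → t)) → t)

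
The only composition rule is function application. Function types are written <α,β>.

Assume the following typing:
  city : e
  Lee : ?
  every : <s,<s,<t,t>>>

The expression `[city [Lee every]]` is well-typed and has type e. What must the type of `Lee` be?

<<s,<s,<t,t>>>,<e,e>>

[city [Lee every]] is required to be e. city : e cannot yield e as functor, so [Lee every] : <e,e>.
[Lee every] is required to be <e,e>. every : <s,<s,<t,t>>> cannot yield <e,e> as functor, so Lee : <<s,<s,<t,t>>>,<e,e>>.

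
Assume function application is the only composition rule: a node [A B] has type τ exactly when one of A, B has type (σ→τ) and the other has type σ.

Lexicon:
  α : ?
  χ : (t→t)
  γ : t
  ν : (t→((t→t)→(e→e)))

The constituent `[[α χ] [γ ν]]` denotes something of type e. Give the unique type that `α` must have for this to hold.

((t→t)→(((t→t)→(e→e))→e))

[[α χ] [γ ν]] is required to be e. [γ ν] : ((t→t)→(e→e)) cannot yield e as functor, so [α χ] : (((t→t)→(e→e))→e).
[α χ] is required to be (((t→t)→(e→e))→e). χ : (t→t) cannot yield (((t→t)→(e→e))→e) as functor, so α : ((t→t)→(((t→t)→(e→e))→e)).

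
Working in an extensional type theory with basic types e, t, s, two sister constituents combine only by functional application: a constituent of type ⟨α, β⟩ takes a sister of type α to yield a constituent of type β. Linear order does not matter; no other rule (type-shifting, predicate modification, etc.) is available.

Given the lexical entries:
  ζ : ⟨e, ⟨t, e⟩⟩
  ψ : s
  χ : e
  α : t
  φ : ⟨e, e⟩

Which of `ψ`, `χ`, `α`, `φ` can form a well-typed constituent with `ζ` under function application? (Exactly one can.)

χ

ψ : s — does not combine with ζ.
χ — combines: ζ : ⟨e, ⟨t, e⟩⟩ takes χ : e as argument, giving ⟨t, e⟩.
α : t — does not combine with ζ.
φ : ⟨e, e⟩ — does not combine with ζ.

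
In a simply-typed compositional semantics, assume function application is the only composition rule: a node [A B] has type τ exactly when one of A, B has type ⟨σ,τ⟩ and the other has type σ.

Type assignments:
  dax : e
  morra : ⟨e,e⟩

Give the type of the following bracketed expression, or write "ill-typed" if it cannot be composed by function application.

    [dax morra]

e

At [dax morra], morra : ⟨e,e⟩ takes dax : e, giving e.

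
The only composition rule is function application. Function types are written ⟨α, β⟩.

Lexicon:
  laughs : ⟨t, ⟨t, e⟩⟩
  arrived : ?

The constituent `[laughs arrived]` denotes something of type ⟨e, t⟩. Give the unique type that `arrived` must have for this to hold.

⟨⟨t, ⟨t, e⟩⟩, ⟨e, t⟩⟩

For [laughs arrived] to have type ⟨e, t⟩ with laughs of type ⟨t, ⟨t, e⟩⟩, arrived must be the function: arrived : ⟨⟨t, ⟨t, e⟩⟩, ⟨e, t⟩⟩.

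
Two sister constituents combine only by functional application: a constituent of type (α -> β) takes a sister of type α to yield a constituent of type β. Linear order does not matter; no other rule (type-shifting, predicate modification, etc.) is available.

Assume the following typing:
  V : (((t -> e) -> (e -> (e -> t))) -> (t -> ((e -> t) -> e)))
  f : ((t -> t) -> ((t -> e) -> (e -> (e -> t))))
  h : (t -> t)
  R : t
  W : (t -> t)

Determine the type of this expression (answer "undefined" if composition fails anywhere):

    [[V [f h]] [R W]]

((e -> t) -> e)

[f h] — f of type ((t -> t) -> ((t -> e) -> (e -> (e -> t)))) combines with h of type (t -> t): type ((t -> e) -> (e -> (e -> t))).
[V [f h]] — V of type (((t -> e) -> (e -> (e -> t))) -> (t -> ((e -> t) -> e))) combines with [f h] of type ((t -> e) -> (e -> (e -> t))): type (t -> ((e -> t) -> e)).
[R W] — W of type (t -> t) combines with R of type t: type t.
[[V [f h]] [R W]] — [V [f h]] of type (t -> ((e -> t) -> e)) combines with [R W] of type t: type ((e -> t) -> e).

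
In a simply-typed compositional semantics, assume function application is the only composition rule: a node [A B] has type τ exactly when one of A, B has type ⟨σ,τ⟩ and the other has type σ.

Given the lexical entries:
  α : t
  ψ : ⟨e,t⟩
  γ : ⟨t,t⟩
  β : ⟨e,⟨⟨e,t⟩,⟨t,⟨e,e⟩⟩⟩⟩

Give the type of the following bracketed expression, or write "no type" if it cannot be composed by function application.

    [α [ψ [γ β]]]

no type

[γ β]: ⟨t,t⟩ with ⟨e,⟨⟨e,t⟩,⟨t,⟨e,e⟩⟩⟩⟩ — neither is a function whose domain matches the other; composition fails here.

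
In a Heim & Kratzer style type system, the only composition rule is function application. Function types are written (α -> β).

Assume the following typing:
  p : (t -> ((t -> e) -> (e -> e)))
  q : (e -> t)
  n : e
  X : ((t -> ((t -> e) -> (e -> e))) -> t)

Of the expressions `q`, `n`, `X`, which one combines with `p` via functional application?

X

q : (e -> t) — no; p wants t, and q wants e.
n : e — no; p wants t, and n wants nothing (atomic).
X — combines: X : ((t -> ((t -> e) -> (e -> e))) -> t) takes p : (t -> ((t -> e) -> (e -> e))) as argument, giving t.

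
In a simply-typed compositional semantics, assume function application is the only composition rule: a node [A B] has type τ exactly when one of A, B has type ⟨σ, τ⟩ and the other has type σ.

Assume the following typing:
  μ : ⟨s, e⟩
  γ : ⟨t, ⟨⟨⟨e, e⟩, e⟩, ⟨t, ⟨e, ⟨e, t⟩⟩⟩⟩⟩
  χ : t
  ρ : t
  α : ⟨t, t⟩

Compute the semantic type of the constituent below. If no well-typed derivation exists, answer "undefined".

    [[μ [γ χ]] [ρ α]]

[γ χ] — γ of type ⟨t, ⟨⟨⟨e, e⟩, e⟩, ⟨t, ⟨e, ⟨e, t⟩⟩⟩⟩⟩ combines with χ of type t: type ⟨⟨⟨e, e⟩, e⟩, ⟨t, ⟨e, ⟨e, t⟩⟩⟩⟩.
[μ [γ χ]]: ⟨s, e⟩ with ⟨⟨⟨e, e⟩, e⟩, ⟨t, ⟨e, ⟨e, t⟩⟩⟩⟩ — neither is a function whose domain matches the other; composition fails here.

undefined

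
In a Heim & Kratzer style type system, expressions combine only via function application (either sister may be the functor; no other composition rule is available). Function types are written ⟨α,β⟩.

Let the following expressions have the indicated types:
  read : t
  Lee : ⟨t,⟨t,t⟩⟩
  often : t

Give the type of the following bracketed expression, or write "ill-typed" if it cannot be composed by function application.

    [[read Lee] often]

t

[read Lee] — Lee of type ⟨t,⟨t,t⟩⟩ combines with read of type t: type ⟨t,t⟩.
[[read Lee] often] — [read Lee] of type ⟨t,t⟩ combines with often of type t: type t.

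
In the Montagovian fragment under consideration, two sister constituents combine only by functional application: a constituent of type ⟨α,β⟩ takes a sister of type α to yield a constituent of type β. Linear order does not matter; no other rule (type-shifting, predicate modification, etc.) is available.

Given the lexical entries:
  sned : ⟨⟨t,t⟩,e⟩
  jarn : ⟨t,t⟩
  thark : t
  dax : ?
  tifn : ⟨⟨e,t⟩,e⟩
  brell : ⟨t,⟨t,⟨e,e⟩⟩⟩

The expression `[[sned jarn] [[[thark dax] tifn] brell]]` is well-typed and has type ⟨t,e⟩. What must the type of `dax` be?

⟨t,⟨⟨⟨e,t⟩,e⟩,⟨⟨t,⟨t,⟨e,e⟩⟩⟩,⟨e,⟨t,e⟩⟩⟩⟩⟩

For [[sned jarn] [[[thark dax] tifn] brell]] to have type ⟨t,e⟩ with [sned jarn] of type e, [[[thark dax] tifn] brell] must be the function: [[[thark dax] tifn] brell] : ⟨e,⟨t,e⟩⟩.
For [[[thark dax] tifn] brell] to have type ⟨e,⟨t,e⟩⟩ with brell of type ⟨t,⟨t,⟨e,e⟩⟩⟩, [[thark dax] tifn] must be the function: [[thark dax] tifn] : ⟨⟨t,⟨t,⟨e,e⟩⟩⟩,⟨e,⟨t,e⟩⟩⟩.
For [[thark dax] tifn] to have type ⟨⟨t,⟨t,⟨e,e⟩⟩⟩,⟨e,⟨t,e⟩⟩⟩ with tifn of type ⟨⟨e,t⟩,e⟩, [thark dax] must be the function: [thark dax] : ⟨⟨⟨e,t⟩,e⟩,⟨⟨t,⟨t,⟨e,e⟩⟩⟩,⟨e,⟨t,e⟩⟩⟩⟩.
For [thark dax] to have type ⟨⟨⟨e,t⟩,e⟩,⟨⟨t,⟨t,⟨e,e⟩⟩⟩,⟨e,⟨t,e⟩⟩⟩⟩ with thark of type t, dax must be the function: dax : ⟨t,⟨⟨⟨e,t⟩,e⟩,⟨⟨t,⟨t,⟨e,e⟩⟩⟩,⟨e,⟨t,e⟩⟩⟩⟩⟩.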